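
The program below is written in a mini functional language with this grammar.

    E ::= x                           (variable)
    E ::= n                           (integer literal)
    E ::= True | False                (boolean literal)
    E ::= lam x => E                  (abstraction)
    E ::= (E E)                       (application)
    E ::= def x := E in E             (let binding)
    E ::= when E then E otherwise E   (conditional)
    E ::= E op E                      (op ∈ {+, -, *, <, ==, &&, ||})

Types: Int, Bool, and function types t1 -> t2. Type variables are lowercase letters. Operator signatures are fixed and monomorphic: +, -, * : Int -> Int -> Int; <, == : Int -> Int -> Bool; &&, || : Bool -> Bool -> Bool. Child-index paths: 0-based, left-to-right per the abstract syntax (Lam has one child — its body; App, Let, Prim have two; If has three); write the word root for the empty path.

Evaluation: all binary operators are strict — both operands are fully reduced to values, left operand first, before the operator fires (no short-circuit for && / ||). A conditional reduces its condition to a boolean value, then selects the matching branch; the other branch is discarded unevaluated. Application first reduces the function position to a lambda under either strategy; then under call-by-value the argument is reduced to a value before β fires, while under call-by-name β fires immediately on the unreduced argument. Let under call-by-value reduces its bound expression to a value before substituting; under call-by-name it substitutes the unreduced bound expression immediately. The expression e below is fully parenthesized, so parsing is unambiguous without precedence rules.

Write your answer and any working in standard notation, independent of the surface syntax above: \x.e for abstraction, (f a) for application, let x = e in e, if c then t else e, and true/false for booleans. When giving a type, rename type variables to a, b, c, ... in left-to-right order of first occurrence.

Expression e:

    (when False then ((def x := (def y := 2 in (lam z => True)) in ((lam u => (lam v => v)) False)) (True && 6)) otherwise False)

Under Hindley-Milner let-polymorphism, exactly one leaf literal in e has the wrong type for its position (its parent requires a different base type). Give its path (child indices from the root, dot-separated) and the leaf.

Answer: 1.1.1 : 6

Derivation:
  unify Bool ~ Bool
let y : Int
\z._ : a -> Bool
let x : forall. a -> Bool
v : c
\v._ : c -> c
\u._ : b -> c -> c
  unify b -> c -> c ~ Bool -> d
  unify b ~ Bool
  unify c -> c ~ d
_ _ : c -> c
  unify Bool ~ Bool
  unify Int ~ Bool
  FAIL: mismatch Int ~ Bool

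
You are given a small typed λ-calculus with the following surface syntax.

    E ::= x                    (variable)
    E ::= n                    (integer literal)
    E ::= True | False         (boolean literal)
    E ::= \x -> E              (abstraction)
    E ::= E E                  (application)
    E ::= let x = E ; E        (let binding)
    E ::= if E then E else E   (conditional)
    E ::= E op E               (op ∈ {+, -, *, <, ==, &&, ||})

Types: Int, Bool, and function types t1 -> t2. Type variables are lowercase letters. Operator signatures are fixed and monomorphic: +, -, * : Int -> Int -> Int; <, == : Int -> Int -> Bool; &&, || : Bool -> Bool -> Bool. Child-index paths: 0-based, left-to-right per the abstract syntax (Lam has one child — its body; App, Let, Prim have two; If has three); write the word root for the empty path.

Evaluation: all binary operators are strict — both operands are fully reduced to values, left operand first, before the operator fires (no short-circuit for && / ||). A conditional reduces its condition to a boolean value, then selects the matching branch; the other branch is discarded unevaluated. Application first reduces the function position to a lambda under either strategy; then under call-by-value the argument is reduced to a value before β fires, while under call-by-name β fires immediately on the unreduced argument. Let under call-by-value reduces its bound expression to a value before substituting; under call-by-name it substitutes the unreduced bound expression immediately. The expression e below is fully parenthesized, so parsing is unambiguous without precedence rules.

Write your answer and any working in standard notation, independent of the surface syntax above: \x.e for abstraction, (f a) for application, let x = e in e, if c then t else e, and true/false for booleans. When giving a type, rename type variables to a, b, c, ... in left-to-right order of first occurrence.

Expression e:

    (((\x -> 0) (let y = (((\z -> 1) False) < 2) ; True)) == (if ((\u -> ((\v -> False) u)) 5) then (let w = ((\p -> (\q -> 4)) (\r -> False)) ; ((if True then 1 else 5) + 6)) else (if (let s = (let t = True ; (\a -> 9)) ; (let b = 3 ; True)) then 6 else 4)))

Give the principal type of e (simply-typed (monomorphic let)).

Trace:
\x._ : a -> Int
\z._ : b -> Int
  unify b -> Int ~ Bool -> c
  unify b ~ Bool
  unify Int ~ c
_ _ : Int
  unify Int ~ Int
  unify Int ~ Int
let y : Bool
  unify a -> Int ~ Bool -> d
  unify a ~ Bool
  unify Int ~ d
_ _ : Int
  unify Int ~ Int
\v._ : f -> Bool
u : e
  unify f -> Bool ~ e -> g
  unify f ~ e
  unify Bool ~ g
_ _ : Bool
\u._ : e -> Bool
  unify e -> Bool ~ Int -> h
  unify e ~ Int
  unify Bool ~ h
_ _ : Bool
  unify Bool ~ Bool
\q._ : j -> Int
\p._ : i -> j -> Int
\r._ : k -> Bool
  unify i -> j -> Int ~ (k -> Bool) -> l
  unify i ~ k -> Bool
  unify j -> Int ~ l
_ _ : j -> Int
let w : j -> Int
  unify Bool ~ Bool
  unify Int ~ Int
  unify Int ~ Int
  unify Int ~ Int
let t : Bool
\a._ : m -> Int
let s : m -> Int
let b : Int
  unify Bool ~ Bool
  unify Int ~ Int
  unify Int ~ Int
  unify Int ~ Int

Answer: Bool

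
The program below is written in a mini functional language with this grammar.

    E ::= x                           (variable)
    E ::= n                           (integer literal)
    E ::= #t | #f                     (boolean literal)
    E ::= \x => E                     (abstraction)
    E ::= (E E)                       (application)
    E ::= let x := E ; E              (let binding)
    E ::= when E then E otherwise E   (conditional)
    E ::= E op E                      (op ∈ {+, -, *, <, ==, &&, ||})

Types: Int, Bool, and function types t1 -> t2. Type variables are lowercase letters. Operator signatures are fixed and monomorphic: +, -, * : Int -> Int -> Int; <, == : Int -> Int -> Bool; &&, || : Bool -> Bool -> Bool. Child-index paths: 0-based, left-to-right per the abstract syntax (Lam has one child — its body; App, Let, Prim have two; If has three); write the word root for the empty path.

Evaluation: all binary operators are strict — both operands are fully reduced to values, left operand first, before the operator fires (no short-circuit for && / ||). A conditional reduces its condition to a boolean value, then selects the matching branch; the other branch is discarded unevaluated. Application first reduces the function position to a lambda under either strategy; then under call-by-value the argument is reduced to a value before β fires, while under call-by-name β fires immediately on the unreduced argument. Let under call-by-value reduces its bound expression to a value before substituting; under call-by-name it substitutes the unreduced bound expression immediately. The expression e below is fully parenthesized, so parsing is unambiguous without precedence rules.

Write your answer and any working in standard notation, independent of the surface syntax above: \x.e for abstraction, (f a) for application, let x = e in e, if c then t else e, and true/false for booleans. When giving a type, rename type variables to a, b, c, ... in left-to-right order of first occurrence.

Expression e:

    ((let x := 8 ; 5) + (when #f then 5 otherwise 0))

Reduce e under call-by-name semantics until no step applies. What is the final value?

Answer: 5

Working:
step 0: ((let x = 8 in 5) + (if false then 5 else 0))
step 1: [let@0] (5 + (if false then 5 else 0))
step 2: [if@1] (5 + 0)
step 3: [delta@root] 5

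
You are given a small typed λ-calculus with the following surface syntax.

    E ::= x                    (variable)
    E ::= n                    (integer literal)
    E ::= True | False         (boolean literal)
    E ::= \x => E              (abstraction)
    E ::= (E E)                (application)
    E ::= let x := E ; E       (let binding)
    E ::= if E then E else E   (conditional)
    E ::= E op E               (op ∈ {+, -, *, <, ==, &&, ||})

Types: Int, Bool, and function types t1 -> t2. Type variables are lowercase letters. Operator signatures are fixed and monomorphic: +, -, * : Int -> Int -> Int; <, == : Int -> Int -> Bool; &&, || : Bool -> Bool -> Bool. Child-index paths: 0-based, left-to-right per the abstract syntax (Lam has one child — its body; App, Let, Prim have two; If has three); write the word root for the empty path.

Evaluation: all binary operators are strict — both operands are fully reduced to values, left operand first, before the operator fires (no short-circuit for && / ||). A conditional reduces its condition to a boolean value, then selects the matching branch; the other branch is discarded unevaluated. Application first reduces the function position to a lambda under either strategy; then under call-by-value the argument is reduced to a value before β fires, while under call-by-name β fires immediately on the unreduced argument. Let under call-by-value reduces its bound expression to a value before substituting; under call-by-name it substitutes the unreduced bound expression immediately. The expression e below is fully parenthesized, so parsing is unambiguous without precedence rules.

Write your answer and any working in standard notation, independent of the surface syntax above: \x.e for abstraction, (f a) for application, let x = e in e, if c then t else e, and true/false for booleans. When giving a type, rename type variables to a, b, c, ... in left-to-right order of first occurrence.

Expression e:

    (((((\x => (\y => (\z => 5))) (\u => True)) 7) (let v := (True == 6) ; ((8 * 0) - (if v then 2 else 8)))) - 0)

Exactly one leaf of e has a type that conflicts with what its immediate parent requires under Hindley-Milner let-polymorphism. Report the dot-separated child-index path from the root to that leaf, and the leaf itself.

Answer: 0.1.0.0 : true

Working:
\z._ : c -> Int
\y._ : b -> c -> Int
\x._ : a -> b -> c -> Int
\u._ : d -> Bool
  unify a -> b -> c -> Int ~ (d -> Bool) -> e
  unify a ~ d -> Bool
  unify b -> c -> Int ~ e
_ _ : b -> c -> Int
  unify b -> c -> Int ~ Int -> f
  unify b ~ Int
  unify c -> Int ~ f
_ _ : c -> Int
  unify Bool ~ Int
  FAIL: mismatch Bool ~ Int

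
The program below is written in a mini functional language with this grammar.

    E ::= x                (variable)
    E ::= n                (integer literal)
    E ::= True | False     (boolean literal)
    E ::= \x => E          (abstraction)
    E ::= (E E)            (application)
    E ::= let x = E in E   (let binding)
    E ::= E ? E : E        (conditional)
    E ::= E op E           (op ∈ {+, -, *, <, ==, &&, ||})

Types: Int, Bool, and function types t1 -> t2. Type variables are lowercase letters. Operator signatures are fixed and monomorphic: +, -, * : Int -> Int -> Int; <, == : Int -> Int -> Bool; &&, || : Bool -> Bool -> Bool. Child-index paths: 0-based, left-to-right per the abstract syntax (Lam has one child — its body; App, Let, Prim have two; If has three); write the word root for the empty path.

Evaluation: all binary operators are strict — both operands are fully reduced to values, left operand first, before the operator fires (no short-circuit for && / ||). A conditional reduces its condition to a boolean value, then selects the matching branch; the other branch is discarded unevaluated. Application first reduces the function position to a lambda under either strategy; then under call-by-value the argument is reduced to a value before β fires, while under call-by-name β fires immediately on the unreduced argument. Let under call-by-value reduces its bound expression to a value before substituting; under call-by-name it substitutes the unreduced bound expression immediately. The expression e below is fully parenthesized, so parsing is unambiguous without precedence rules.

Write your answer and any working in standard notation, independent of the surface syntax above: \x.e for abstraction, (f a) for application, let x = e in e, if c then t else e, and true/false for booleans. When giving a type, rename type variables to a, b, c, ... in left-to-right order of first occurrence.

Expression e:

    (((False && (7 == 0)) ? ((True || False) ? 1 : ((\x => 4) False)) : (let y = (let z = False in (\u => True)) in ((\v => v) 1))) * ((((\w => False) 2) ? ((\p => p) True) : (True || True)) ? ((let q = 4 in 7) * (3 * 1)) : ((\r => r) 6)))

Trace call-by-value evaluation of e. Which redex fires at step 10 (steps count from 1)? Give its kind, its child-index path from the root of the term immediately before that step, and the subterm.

Derivation:
step 0: ((if (false && (7 == 0)) then (if (true || false) then 1 else ((\x.4) false)) else (let y = (let z = false in (\u.true)) in ((\v.v) 1))) * (if (if ((\w.false) 2) then ((\p.p) true) else (true || true)) then ((let q = 4 in 7) * (3 * 1)) else ((\r.r) 6)))
step 1: [delta@0.0.1] ((if (false && false) then (if (true || false) then 1 else ((\x.4) false)) else (let y = (let z = false in (\u.true)) in ((\v.v) 1))) * (if (if ((\w.false) 2) then ((\p.p) true) else (true || true)) then ((let q = 4 in 7) * (3 * 1)) else ((\r.r) 6)))
step 2: [delta@0.0] ((if false then (if (true || false) then 1 else ((\x.4) false)) else (let y = (let z = false in (\u.true)) in ((\v.v) 1))) * (if (if ((\w.false) 2) then ((\p.p) true) else (true || true)) then ((let q = 4 in 7) * (3 * 1)) else ((\r.r) 6)))
step 3: [if@0] ((let y = (let z = false in (\u.true)) in ((\v.v) 1)) * (if (if ((\w.false) 2) then ((\p.p) true) else (true || true)) then ((let q = 4 in 7) * (3 * 1)) else ((\r.r) 6)))
step 4: [let@0.0] ((let y = (\u.true) in ((\v.v) 1)) * (if (if ((\w.false) 2) then ((\p.p) true) else (true || true)) then ((let q = 4 in 7) * (3 * 1)) else ((\r.r) 6)))
step 5: [let@0] (((\v.v) 1) * (if (if ((\w.false) 2) then ((\p.p) true) else (true || true)) then ((let q = 4 in 7) * (3 * 1)) else ((\r.r) 6)))
step 6: [beta@0] (1 * (if (if ((\w.false) 2) then ((\p.p) true) else (true || true)) then ((let q = 4 in 7) * (3 * 1)) else ((\r.r) 6)))
step 7: [beta@1.0.0] (1 * (if (if false then ((\p.p) true) else (true || true)) then ((let q = 4 in 7) * (3 * 1)) else ((\r.r) 6)))
step 8: [if@1.0] (1 * (if (true || true) then ((let q = 4 in 7) * (3 * 1)) else ((\r.r) 6)))
step 9: [delta@1.0] (1 * (if true then ((let q = 4 in 7) * (3 * 1)) else ((\r.r) 6)))
step 10: [if@1] (1 * ((let q = 4 in 7) * (3 * 1)))

Answer: if at 1 : (if true then ((let q = 4 in 7) * (3 * 1)) else ((\r.r) 6))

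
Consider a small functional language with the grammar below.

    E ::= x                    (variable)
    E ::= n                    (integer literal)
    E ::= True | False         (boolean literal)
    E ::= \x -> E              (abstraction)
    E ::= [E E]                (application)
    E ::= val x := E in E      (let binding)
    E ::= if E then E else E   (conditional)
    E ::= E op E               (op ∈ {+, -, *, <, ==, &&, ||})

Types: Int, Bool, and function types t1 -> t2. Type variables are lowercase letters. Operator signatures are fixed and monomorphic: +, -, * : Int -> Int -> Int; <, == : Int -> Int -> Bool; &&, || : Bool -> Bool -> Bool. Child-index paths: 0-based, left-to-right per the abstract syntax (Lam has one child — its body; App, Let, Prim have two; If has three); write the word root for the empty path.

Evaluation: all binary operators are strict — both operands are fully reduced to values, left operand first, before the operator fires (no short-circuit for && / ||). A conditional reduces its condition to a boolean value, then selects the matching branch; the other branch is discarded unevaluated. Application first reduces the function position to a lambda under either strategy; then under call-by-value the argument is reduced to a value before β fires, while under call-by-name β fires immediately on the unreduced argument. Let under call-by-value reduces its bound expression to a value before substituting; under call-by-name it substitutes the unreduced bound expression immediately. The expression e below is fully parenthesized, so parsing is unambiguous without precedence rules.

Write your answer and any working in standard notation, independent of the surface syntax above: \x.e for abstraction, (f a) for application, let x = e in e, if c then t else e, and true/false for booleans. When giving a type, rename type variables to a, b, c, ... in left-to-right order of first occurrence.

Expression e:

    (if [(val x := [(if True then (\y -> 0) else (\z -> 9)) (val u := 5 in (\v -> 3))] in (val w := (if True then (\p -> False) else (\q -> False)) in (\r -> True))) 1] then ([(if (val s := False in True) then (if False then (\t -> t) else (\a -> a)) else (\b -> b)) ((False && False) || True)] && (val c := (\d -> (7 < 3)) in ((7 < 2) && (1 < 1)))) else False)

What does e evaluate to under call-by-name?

Working:
step 0: (if ((let x = ((if true then (\y.0) else (\z.9)) (let u = 5 in (\v.3))) in (let w = (if true then (\p.false) else (\q.false)) in (\r.true))) 1) then (((if (let s = false in true) then (if false then (\t.t) else (\a.a)) else (\b.b)) ((false && false) || true)) && (let c = (\d.(7 < 3)) in ((7 < 2) && (1 < 1)))) else false)
step 1: [let@0.0] (if ((let w = (if true then (\p.false) else (\q.false)) in (\r.true)) 1) then (((if (let s = false in true) then (if false then (\t.t) else (\a.a)) else (\b.b)) ((false && false) || true)) && (let c = (\d.(7 < 3)) in ((7 < 2) && (1 < 1)))) else false)
step 2: [let@0.0] (if ((\r.true) 1) then (((if (let s = false in true) then (if false then (\t.t) else (\a.a)) else (\b.b)) ((false && false) || true)) && (let c = (\d.(7 < 3)) in ((7 < 2) && (1 < 1)))) else false)
step 3: [beta@0] (if true then (((if (let s = false in true) then (if false then (\t.t) else (\a.a)) else (\b.b)) ((false && false) || true)) && (let c = (\d.(7 < 3)) in ((7 < 2) && (1 < 1)))) else false)
step 4: [if@root] (((if (let s = false in true) then (if false then (\t.t) else (\a.a)) else (\b.b)) ((false && false) || true)) && (let c = (\d.(7 < 3)) in ((7 < 2) && (1 < 1))))
step 5: [let@0.0.0] (((if true then (if false then (\t.t) else (\a.a)) else (\b.b)) ((false && false) || true)) && (let c = (\d.(7 < 3)) in ((7 < 2) && (1 < 1))))
step 6: [if@0.0] (((if false then (\t.t) else (\a.a)) ((false && false) || true)) && (let c = (\d.(7 < 3)) in ((7 < 2) && (1 < 1))))
step 7: [if@0.0] (((\a.a) ((false && false) || true)) && (let c = (\d.(7 < 3)) in ((7 < 2) && (1 < 1))))
step 8: [beta@0] (((false && false) || true) && (let c = (\d.(7 < 3)) in ((7 < 2) && (1 < 1))))
step 9: [delta@0.0] ((false || true) && (let c = (\d.(7 < 3)) in ((7 < 2) && (1 < 1))))
step 10: [delta@0] (true && (let c = (\d.(7 < 3)) in ((7 < 2) && (1 < 1))))
step 11: [let@1] (true && ((7 < 2) && (1 < 1)))
step 12: [delta@1.0] (true && (false && (1 < 1)))
step 13: [delta@1.1] (true && (false && false))
step 14: [delta@1] (true && false)
step 15: [delta@root] false

Answer: false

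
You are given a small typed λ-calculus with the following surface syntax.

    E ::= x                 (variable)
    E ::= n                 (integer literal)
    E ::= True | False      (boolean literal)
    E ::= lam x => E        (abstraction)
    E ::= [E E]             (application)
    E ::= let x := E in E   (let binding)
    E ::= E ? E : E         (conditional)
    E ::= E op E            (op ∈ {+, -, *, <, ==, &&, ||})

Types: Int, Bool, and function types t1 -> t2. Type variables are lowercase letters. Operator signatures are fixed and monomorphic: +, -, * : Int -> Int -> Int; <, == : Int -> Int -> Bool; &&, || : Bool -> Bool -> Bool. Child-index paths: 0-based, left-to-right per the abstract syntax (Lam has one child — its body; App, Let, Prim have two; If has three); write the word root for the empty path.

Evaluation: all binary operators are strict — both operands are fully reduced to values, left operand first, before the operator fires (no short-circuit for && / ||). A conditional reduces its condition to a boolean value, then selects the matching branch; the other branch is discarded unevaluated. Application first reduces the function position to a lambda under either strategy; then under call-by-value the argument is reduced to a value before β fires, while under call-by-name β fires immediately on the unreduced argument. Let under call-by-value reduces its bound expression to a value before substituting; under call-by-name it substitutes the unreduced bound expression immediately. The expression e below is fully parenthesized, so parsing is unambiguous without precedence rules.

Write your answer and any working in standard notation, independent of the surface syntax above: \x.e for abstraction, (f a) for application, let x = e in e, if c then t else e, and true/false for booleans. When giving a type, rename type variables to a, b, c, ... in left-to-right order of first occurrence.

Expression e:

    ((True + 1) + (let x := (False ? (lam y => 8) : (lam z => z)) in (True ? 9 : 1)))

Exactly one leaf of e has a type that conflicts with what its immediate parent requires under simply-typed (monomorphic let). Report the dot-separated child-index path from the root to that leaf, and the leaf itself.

Answer: 0.0 : true

Derivation:
  unify Bool ~ Int
  FAIL: mismatch Bool ~ Int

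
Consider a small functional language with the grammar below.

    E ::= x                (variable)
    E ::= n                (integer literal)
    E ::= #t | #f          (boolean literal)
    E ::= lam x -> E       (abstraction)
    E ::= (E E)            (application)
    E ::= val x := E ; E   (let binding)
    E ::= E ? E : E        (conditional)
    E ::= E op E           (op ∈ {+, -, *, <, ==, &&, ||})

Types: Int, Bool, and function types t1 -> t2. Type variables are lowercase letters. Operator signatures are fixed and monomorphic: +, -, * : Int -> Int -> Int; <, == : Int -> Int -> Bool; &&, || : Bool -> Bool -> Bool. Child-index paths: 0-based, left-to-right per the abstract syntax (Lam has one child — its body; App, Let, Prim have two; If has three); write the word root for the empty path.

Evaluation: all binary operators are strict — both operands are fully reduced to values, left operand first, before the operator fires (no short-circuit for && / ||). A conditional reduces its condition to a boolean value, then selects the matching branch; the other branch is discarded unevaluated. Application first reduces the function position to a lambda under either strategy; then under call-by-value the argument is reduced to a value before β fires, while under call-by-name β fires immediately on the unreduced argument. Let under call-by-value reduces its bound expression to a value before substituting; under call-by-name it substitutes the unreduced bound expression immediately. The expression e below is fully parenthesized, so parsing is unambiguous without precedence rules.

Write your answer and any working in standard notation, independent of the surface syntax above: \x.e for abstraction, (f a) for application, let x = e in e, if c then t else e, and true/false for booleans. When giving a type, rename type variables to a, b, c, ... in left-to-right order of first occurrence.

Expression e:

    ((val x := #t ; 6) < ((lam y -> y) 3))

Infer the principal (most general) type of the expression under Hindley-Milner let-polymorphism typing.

Answer: Bool

Derivation:
let x : Bool
  unify Int ~ Int
y : a
\y._ : a -> a
  unify a -> a ~ Int -> b
  unify a ~ Int
  unify Int ~ b
_ _ : Int
  unify Int ~ Int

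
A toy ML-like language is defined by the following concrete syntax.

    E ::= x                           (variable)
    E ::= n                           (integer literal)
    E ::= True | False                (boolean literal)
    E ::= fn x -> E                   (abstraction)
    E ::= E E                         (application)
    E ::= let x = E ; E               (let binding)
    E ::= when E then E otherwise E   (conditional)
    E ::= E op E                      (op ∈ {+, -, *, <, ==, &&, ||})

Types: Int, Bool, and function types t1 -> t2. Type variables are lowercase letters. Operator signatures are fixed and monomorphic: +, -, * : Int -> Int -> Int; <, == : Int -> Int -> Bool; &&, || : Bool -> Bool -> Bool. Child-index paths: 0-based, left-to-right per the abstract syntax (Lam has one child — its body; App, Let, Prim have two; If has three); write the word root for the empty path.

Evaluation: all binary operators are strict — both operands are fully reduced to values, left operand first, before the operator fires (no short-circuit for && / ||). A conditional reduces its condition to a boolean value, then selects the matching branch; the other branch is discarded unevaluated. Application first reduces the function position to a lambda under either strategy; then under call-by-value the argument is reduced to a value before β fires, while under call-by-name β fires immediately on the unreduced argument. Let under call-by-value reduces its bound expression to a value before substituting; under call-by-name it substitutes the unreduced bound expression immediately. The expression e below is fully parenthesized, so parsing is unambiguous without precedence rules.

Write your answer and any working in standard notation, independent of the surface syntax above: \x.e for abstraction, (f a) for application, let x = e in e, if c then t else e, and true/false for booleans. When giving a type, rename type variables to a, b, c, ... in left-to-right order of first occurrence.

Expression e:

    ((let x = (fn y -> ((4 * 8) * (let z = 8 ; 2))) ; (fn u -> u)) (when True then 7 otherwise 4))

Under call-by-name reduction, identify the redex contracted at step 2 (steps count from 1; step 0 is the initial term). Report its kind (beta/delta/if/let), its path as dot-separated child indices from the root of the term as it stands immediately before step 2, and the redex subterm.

Working:
step 0: ((let x = (\y.((4 * 8) * (let z = 8 in 2))) in (\u.u)) (if true then 7 else 4))
step 1: [let@0] ((\u.u) (if true then 7 else 4))
step 2: [beta@root] (if true then 7 else 4)

Answer: beta at root : ((\u.u) (if true then 7 else 4))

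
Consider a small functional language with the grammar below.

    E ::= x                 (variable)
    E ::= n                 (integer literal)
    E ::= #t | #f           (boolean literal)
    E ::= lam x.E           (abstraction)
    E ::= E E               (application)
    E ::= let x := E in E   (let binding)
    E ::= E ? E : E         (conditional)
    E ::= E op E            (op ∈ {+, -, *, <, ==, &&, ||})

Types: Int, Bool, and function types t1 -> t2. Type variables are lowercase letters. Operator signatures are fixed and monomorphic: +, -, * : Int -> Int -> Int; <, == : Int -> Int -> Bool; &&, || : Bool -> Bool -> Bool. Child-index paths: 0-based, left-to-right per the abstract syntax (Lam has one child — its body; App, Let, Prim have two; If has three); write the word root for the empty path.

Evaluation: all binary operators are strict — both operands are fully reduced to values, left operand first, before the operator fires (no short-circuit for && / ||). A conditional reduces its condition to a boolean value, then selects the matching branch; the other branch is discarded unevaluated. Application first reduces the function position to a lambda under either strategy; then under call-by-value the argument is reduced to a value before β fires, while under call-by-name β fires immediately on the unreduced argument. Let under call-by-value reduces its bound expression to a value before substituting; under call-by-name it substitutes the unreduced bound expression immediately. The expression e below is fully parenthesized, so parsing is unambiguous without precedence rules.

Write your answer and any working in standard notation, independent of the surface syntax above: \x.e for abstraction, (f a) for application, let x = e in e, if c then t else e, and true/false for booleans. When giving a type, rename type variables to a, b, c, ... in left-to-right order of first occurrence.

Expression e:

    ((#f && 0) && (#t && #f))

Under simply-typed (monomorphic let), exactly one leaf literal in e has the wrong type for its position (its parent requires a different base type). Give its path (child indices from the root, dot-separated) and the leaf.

Trace:
  unify Bool ~ Bool
  unify Int ~ Bool
  FAIL: mismatch Int ~ Bool

Answer: 0.1 : 0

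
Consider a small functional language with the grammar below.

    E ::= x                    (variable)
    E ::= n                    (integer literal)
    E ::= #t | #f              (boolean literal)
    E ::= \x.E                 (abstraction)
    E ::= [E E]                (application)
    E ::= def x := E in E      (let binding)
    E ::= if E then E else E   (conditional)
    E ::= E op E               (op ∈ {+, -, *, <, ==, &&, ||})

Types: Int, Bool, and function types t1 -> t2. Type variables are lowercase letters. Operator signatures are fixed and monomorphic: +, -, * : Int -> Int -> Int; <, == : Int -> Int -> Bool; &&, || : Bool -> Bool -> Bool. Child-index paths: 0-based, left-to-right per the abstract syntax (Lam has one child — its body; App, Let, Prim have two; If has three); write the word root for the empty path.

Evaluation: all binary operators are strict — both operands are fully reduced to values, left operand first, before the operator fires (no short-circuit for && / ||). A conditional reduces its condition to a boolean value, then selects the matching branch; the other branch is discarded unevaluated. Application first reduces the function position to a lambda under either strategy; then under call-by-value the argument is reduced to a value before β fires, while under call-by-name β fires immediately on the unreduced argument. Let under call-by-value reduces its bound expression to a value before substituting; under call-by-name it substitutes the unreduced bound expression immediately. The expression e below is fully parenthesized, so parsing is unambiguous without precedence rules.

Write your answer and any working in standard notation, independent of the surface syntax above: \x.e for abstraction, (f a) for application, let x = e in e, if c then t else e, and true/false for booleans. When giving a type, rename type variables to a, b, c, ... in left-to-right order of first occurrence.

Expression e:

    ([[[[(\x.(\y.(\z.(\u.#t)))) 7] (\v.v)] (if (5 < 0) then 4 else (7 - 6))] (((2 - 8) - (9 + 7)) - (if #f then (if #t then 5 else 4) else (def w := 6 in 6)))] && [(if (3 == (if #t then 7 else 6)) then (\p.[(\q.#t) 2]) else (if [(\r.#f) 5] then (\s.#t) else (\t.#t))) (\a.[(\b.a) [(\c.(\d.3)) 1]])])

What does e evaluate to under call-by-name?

Trace:
step 0: ((((((\x.(\y.(\z.(\u.true)))) 7) (\v.v)) (if (5 < 0) then 4 else (7 - 6))) (((2 - 8) - (9 + 7)) - (if false then (if true then 5 else 4) else (let w = 6 in 6)))) && ((if (3 == (if true then 7 else 6)) then (\p.((\q.true) 2)) else (if ((\r.false) 5) then (\s.true) else (\t.true))) (\a.((\b.a) ((\c.(\d.3)) 1)))))
step 1: [beta@0.0.0.0] (((((\y.(\z.(\u.true))) (\v.v)) (if (5 < 0) then 4 else (7 - 6))) (((2 - 8) - (9 + 7)) - (if false then (if true then 5 else 4) else (let w = 6 in 6)))) && ((if (3 == (if true then 7 else 6)) then (\p.((\q.true) 2)) else (if ((\r.false) 5) then (\s.true) else (\t.true))) (\a.((\b.a) ((\c.(\d.3)) 1)))))
step 2: [beta@0.0.0] ((((\z.(\u.true)) (if (5 < 0) then 4 else (7 - 6))) (((2 - 8) - (9 + 7)) - (if false then (if true then 5 else 4) else (let w = 6 in 6)))) && ((if (3 == (if true then 7 else 6)) then (\p.((\q.true) 2)) else (if ((\r.false) 5) then (\s.true) else (\t.true))) (\a.((\b.a) ((\c.(\d.3)) 1)))))
step 3: [beta@0.0] (((\u.true) (((2 - 8) - (9 + 7)) - (if false then (if true then 5 else 4) else (let w = 6 in 6)))) && ((if (3 == (if true then 7 else 6)) then (\p.((\q.true) 2)) else (if ((\r.false) 5) then (\s.true) else (\t.true))) (\a.((\b.a) ((\c.(\d.3)) 1)))))
step 4: [beta@0] (true && ((if (3 == (if true then 7 else 6)) then (\p.((\q.true) 2)) else (if ((\r.false) 5) then (\s.true) else (\t.true))) (\a.((\b.a) ((\c.(\d.3)) 1)))))
step 5: [if@1.0.0.1] (true && ((if (3 == 7) then (\p.((\q.true) 2)) else (if ((\r.false) 5) then (\s.true) else (\t.true))) (\a.((\b.a) ((\c.(\d.3)) 1)))))
step 6: [delta@1.0.0] (true && ((if false then (\p.((\q.true) 2)) else (if ((\r.false) 5) then (\s.true) else (\t.true))) (\a.((\b.a) ((\c.(\d.3)) 1)))))
step 7: [if@1.0] (true && ((if ((\r.false) 5) then (\s.true) else (\t.true)) (\a.((\b.a) ((\c.(\d.3)) 1)))))
step 8: [beta@1.0.0] (true && ((if false then (\s.true) else (\t.true)) (\a.((\b.a) ((\c.(\d.3)) 1)))))
step 9: [if@1.0] (true && ((\t.true) (\a.((\b.a) ((\c.(\d.3)) 1)))))
step 10: [beta@1] (true && true)
step 11: [delta@root] true

Answer: true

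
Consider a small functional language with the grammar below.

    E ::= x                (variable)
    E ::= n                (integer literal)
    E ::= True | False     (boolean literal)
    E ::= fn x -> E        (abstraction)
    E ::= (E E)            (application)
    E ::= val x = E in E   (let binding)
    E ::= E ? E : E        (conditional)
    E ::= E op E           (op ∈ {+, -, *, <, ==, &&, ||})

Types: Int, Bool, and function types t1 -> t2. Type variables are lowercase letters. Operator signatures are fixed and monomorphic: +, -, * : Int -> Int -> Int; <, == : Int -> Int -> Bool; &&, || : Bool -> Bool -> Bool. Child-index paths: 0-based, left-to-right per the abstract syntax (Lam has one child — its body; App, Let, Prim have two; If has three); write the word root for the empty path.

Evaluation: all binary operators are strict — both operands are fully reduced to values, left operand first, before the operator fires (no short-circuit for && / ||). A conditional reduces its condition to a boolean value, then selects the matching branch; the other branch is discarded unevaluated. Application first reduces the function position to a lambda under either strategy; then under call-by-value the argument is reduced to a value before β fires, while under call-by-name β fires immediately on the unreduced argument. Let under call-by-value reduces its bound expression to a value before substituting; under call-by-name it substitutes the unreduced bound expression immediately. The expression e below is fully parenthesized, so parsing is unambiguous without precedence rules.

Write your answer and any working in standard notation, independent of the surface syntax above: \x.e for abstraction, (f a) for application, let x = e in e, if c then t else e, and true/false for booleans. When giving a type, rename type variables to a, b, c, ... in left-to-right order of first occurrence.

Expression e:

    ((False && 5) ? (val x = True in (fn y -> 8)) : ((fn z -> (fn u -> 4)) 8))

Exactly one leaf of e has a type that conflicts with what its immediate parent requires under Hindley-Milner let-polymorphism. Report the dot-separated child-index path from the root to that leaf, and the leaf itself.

Working:
  unify Bool ~ Bool
  unify Int ~ Bool
  FAIL: mismatch Int ~ Bool

Answer: 0.1 : 5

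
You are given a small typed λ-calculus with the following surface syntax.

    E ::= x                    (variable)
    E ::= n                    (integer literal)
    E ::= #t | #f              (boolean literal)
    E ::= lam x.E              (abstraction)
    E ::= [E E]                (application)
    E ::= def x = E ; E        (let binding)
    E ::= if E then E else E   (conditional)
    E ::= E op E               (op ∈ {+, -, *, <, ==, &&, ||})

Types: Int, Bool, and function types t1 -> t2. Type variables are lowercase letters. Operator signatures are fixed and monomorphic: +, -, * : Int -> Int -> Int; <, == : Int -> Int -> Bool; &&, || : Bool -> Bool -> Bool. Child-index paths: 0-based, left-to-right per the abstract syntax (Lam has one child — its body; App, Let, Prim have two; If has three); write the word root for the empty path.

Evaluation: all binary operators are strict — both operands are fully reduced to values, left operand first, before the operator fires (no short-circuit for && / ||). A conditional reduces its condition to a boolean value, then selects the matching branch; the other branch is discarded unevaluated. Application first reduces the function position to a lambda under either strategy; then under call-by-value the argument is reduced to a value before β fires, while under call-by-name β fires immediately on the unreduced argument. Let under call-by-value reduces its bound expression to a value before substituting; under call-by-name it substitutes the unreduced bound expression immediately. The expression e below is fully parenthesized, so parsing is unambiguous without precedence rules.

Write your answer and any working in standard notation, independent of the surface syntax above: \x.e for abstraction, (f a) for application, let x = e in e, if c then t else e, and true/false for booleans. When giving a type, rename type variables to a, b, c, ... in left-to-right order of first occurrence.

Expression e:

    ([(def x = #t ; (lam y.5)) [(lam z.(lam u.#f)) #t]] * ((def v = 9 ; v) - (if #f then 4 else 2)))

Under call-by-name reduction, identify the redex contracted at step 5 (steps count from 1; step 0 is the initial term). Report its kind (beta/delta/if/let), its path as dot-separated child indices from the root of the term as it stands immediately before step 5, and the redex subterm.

Derivation:
step 0: (((let x = true in (\y.5)) ((\z.(\u.false)) true)) * ((let v = 9 in v) - (if false then 4 else 2)))
step 1: [let@0.0] (((\y.5) ((\z.(\u.false)) true)) * ((let v = 9 in v) - (if false then 4 else 2)))
step 2: [beta@0] (5 * ((let v = 9 in v) - (if false then 4 else 2)))
step 3: [let@1.0] (5 * (9 - (if false then 4 else 2)))
step 4: [if@1.1] (5 * (9 - 2))
step 5: [delta@1] (5 * 7)

Answer: delta at 1 : (9 - 2)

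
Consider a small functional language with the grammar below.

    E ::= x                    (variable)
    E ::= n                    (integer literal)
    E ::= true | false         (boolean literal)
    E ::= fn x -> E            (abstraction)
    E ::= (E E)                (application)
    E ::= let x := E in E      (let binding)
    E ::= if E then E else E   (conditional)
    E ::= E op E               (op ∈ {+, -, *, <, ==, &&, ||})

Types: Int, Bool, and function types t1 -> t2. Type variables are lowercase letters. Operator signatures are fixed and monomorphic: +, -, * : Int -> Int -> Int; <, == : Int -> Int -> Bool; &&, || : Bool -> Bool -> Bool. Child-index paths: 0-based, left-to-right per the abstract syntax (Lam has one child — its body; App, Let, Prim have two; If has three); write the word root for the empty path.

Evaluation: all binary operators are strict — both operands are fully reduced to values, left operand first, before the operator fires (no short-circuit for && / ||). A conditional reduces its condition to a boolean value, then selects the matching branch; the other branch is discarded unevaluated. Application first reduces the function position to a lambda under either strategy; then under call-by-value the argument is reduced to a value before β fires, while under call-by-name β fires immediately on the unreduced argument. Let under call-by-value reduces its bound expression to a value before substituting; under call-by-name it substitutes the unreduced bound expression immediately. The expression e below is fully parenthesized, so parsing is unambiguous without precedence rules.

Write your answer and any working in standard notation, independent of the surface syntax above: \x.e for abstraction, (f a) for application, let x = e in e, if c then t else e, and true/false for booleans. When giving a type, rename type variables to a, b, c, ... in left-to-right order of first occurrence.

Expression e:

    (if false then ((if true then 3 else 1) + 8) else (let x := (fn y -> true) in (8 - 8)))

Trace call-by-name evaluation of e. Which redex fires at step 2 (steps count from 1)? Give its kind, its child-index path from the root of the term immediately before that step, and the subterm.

Working:
step 0: (if false then ((if true then 3 else 1) + 8) else (let x = (\y.true) in (8 - 8)))
step 1: [if@root] (let x = (\y.true) in (8 - 8))
step 2: [let@root] (8 - 8)

Answer: let at root : (let x = (\y.true) in (8 - 8))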